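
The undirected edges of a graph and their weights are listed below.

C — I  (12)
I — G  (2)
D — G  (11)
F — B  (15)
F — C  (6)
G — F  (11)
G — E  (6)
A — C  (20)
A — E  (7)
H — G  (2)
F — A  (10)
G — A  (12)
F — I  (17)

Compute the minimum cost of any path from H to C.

Compare a few routes:
H → G → F → C: 2+11+6 = 19
H → G → I → F → C: 2+2+17+6 = 27
H → G → I → C: 2+2+12 = 16
The minimum is 16 via H → G → I → C.

16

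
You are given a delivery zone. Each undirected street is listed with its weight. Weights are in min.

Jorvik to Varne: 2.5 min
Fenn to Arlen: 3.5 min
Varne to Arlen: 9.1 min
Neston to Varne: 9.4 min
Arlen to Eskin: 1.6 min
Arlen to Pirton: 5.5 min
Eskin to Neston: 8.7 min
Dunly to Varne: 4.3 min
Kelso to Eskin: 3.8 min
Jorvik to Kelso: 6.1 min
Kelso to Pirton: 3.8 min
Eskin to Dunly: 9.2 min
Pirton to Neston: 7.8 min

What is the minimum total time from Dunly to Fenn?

14.3 min

Candidate routes:
Dunly → Varne → Arlen → Fenn: 4.3+9.1+3.5 = 16.9
Dunly → Varne → Jorvik → Kelso → Eskin → Arlen → Fenn: 4.3+2.5+6.1+3.8+1.6+3.5 = 21.8
Dunly → Eskin → Arlen → Fenn: 9.2+1.6+3.5 = 14.3
The minimum is 14.3 min via Dunly → Eskin → Arlen → Fenn.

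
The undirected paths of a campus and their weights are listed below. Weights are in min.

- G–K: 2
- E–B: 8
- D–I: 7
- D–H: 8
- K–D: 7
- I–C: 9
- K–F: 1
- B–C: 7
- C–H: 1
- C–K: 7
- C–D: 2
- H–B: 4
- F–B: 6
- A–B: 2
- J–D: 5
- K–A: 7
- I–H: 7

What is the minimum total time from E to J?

20 min

Settle nodes by increasing distance from E:
E: 0
B: 8  (via E)
A: 10  (via B)
H: 12  (via B)
C: 13  (via H)
F: 14  (via B)
D: 15  (via C)
K: 15  (via F)
G: 17  (via K)
I: 19  (via H)
J: 20  (via D)
Shortest route: E → B → H → C → D → J = 20 min.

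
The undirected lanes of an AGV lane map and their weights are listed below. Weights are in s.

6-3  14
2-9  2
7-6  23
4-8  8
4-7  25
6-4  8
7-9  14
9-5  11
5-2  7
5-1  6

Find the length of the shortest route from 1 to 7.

Enumerating some paths:
1 - 5 - 2 - 9 - 7: 6+7+2+14 = 29
1 - 5 - 9 - 7: 6+11+14 = 31
The minimum is 29 s via 1 - 5 - 2 - 9 - 7.

29 s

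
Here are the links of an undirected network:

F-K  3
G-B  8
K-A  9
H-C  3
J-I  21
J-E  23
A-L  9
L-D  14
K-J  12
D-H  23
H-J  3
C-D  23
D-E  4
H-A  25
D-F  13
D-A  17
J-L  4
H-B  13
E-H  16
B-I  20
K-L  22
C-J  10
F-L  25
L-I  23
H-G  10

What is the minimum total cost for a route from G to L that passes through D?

Shortest G→D: G–H–E–D = 30
Shortest D→L: D–L = 14
Total via D: 30 + 14 = 44.

44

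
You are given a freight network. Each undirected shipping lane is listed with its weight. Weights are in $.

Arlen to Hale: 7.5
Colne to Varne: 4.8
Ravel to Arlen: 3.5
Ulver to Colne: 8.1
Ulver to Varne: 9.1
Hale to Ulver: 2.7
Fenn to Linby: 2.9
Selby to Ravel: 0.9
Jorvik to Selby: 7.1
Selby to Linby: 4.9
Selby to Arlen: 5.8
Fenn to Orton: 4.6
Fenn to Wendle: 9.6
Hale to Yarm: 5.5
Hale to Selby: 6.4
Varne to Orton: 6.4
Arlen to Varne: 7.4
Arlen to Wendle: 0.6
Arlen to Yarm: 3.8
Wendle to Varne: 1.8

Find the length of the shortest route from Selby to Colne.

$11.6

Running Dijkstra from Selby:
Selby: 0
Ravel: 0.9  (via Selby)
Arlen: 4.4  (via Ravel)
Linby: 4.9  (via Selby)
Wendle: 5  (via Arlen)
Hale: 6.4  (via Selby)
Varne: 6.8  (via Wendle)
Jorvik: 7.1  (via Selby)
Fenn: 7.8  (via Linby)
Yarm: 8.2  (via Arlen)
Ulver: 9.1  (via Hale)
Colne: 11.6  (via Varne)
Shortest route: Selby → Ravel → Arlen → Wendle → Varne → Colne = $11.6.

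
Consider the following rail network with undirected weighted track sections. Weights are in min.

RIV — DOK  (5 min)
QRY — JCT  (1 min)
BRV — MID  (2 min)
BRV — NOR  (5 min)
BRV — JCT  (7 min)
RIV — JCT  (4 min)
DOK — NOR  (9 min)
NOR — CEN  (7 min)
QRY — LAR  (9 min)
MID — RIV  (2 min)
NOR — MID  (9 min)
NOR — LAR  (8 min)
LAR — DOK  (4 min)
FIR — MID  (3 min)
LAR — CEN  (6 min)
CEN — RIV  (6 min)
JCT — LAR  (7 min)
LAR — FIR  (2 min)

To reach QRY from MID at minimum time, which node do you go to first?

RIV

Candidate routes:
MID–FIR–LAR–JCT–QRY: 3+2+7+1 = 13
MID–RIV–JCT–QRY: 2+4+1 = 7
MID–BRV–JCT–QRY: 2+7+1 = 10
Cheapest is MID–RIV–JCT–QRY at 7 min.
So from MID the first move is to RIV.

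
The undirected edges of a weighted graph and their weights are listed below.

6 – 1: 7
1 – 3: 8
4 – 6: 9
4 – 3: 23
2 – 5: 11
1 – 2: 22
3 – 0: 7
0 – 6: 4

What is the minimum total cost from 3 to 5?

41

Shortest distances from 3:
3: 0
0: 7  (via 3)
1: 8  (via 3)
6: 11  (via 0)
4: 20  (via 6)
2: 30  (via 1)
5: 41  (via 2)
Shortest route: 3 → 1 → 2 → 5 = 41.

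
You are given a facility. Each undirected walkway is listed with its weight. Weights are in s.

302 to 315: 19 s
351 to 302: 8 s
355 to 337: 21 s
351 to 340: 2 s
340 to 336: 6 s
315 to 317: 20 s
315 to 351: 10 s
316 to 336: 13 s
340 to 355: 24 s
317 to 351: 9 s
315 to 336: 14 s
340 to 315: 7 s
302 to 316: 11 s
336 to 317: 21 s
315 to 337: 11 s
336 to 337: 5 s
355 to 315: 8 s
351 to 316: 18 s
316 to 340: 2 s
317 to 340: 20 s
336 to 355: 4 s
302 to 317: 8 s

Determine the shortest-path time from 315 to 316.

9 s

Settle nodes by increasing distance from 315:
315: 0
340: 7  (via 315)
355: 8  (via 315)
351: 9  (via 340)
316: 9  (via 340)
Shortest route: 315–340–316 = 9 s.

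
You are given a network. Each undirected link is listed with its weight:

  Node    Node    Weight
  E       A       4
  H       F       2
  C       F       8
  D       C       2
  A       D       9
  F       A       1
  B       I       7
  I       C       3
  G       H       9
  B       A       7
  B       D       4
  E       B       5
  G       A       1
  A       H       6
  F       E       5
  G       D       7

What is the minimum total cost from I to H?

Enumerating some paths:
I–C–D–G–A–F–H: 3+2+7+1+1+2 = 16
I–C–F–H: 3+8+2 = 13
I–C–D–A–F–H: 3+2+9+1+2 = 17
Cheapest is I–C–F–H at 13.

13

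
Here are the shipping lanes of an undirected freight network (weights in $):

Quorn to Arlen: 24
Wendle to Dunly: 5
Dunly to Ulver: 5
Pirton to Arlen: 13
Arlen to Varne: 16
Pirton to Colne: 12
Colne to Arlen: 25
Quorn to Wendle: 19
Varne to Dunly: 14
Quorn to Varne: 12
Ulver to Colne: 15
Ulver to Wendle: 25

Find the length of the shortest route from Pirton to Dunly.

$32

Enumerating some paths:
Pirton - Arlen - Colne - Ulver - Dunly: 13+25+15+5 = 58
Pirton - Colne - Ulver - Dunly: 12+15+5 = 32
Pirton - Arlen - Varne - Dunly: 13+16+14 = 43
Pirton - Colne - Ulver - Wendle - Dunly: 12+15+25+5 = 57
The minimum is $32 via Pirton - Colne - Ulver - Dunly.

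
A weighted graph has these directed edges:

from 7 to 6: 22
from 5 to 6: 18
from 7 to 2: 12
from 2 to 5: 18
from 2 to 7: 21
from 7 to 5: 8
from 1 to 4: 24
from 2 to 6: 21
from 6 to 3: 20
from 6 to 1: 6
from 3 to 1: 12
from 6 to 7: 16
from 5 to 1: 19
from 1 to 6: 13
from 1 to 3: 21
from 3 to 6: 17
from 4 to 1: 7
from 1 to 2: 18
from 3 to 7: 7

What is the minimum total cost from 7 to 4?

Shortest distances from 7:
7: 0
5: 8  (via 7)
2: 12  (via 7)
6: 22  (via 7)
1: 27  (via 5)
3: 42  (via 6)
4: 51  (via 1)
Shortest route: 7–5–1–4 = 51.

51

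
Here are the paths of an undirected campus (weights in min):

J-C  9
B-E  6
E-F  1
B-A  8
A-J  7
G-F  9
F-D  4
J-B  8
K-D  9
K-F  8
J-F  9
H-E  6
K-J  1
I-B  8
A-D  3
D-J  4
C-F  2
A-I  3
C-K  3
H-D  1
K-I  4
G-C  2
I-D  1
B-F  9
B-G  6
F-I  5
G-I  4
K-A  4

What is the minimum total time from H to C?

Candidate routes:
H → D → F → C: 1+4+2 = 7
H → D → I → G → C: 1+1+4+2 = 8
H → E → F → C: 6+1+2 = 9
H → D → I → F → C: 1+1+5+2 = 9
The minimum is 7 min via H → D → F → C.

7 min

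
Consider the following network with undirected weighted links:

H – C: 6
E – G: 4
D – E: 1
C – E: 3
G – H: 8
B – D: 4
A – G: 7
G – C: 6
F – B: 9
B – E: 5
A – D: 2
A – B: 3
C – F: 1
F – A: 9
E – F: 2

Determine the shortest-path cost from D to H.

10

Enumerating some paths:
D - E - C - H: 1+3+6 = 10
D - E - G - H: 1+4+8 = 13
D - E - G - C - H: 1+4+6+6 = 17
D - A - G - H: 2+7+8 = 17
Cheapest is D - E - C - H at 10.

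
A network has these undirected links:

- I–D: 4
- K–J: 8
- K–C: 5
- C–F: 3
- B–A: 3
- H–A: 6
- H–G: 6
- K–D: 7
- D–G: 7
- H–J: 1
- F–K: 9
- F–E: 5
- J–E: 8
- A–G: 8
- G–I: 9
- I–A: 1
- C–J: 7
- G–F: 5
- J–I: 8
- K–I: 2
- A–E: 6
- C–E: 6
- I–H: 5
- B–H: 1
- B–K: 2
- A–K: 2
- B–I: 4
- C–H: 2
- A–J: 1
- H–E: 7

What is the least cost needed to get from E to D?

Shortest distances from E:
E: 0
F: 5  (via E)
A: 6  (via E)
C: 6  (via E)
H: 7  (via E)
I: 7  (via A)
J: 7  (via A)
B: 8  (via H)
K: 8  (via A)
G: 10  (via F)
D: 11  (via I)
Shortest route: E → A → I → D = 11.

11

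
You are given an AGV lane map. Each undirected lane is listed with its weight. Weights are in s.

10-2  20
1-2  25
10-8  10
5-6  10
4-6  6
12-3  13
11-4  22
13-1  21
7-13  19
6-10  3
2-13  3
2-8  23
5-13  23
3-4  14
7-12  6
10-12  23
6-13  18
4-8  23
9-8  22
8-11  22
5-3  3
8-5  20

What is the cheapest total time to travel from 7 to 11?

55 s

Compare a few routes:
7 → 12 → 3 → 5 → 6 → 4 → 11: 6+13+3+10+6+22 = 60
7 → 12 → 3 → 4 → 11: 6+13+14+22 = 55
Cheapest is 7 → 12 → 3 → 4 → 11 at 55 s.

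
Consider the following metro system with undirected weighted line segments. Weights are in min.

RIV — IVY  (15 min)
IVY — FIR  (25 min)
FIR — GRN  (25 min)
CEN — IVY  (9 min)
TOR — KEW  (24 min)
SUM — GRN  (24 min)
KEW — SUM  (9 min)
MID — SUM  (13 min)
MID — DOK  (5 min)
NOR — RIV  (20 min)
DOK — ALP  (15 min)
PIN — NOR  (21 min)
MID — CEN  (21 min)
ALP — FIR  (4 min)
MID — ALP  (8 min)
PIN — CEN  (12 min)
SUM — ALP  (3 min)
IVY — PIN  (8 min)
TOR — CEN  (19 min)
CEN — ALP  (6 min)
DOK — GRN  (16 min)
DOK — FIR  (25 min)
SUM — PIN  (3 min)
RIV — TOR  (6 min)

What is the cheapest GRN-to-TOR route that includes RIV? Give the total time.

Shortest GRN→RIV: GRN → SUM → PIN → IVY → RIV = 50
Best RIV to TOR: RIV → TOR costing 6
Total via RIV: 50 + 6 = 56 min.

56 min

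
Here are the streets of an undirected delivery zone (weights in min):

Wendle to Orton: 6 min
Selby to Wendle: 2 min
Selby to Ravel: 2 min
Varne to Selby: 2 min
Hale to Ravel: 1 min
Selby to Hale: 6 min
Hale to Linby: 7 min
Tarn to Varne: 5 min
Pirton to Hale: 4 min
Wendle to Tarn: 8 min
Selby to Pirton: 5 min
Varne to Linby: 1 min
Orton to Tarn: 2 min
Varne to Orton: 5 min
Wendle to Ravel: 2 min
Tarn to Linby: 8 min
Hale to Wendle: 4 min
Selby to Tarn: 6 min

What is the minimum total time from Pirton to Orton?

Running Dijkstra from Pirton:
Pirton: 0
Hale: 4  (via Pirton)
Selby: 5  (via Pirton)
Ravel: 5  (via Hale)
Varne: 7  (via Selby)
Wendle: 7  (via Selby)
Linby: 8  (via Varne)
Tarn: 11  (via Selby)
Orton: 12  (via Varne)
Shortest route: Pirton–Selby–Varne–Orton = 12 min.

12 min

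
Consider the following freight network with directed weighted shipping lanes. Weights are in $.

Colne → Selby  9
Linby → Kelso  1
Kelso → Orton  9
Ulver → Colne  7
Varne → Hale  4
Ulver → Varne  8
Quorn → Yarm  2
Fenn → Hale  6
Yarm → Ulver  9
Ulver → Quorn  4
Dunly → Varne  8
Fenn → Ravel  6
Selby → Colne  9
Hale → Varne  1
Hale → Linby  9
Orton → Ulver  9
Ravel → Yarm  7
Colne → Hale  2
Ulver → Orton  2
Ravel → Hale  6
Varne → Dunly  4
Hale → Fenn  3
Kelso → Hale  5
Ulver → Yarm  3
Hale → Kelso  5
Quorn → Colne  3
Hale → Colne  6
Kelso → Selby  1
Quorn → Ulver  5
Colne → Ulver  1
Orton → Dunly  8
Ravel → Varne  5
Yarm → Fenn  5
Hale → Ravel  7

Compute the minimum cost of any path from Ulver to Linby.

$18

Enumerating some paths:
Ulver → Quorn → Yarm → Fenn → Hale → Linby: 4+2+5+6+9 = 26
Ulver → Yarm → Fenn → Hale → Linby: 3+5+6+9 = 23
Ulver → Varne → Hale → Linby: 8+4+9 = 21
Ulver → Colne → Hale → Linby: 7+2+9 = 18
Cheapest is Ulver → Colne → Hale → Linby at $18.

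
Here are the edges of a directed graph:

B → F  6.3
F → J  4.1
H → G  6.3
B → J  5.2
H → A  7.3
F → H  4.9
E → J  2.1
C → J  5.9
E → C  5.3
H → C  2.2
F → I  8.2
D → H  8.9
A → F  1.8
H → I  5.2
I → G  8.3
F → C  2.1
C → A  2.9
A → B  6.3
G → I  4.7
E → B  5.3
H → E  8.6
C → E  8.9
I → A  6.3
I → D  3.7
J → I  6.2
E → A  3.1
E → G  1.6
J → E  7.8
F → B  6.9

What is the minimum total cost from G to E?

23.8

Candidate routes:
G → I → A → F → C → E: 4.7+6.3+1.8+2.1+8.9 = 23.8
G → I → A → F → J → E: 4.7+6.3+1.8+4.1+7.8 = 24.7
Cheapest is G → I → A → F → C → E at 23.8.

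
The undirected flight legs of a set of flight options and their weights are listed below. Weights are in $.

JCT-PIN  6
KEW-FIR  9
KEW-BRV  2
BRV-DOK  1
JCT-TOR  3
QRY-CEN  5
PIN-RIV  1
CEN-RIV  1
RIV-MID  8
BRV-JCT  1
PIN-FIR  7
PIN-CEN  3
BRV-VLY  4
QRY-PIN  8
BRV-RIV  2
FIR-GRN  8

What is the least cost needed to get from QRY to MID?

$14

Shortest distances from QRY:
QRY: 0
CEN: 5  (via QRY)
RIV: 6  (via CEN)
PIN: 7  (via RIV)
BRV: 8  (via RIV)
JCT: 9  (via BRV)
DOK: 9  (via BRV)
KEW: 10  (via BRV)
TOR: 12  (via JCT)
VLY: 12  (via BRV)
FIR: 14  (via PIN)
MID: 14  (via RIV)
Shortest route: QRY–CEN–RIV–MID = $14.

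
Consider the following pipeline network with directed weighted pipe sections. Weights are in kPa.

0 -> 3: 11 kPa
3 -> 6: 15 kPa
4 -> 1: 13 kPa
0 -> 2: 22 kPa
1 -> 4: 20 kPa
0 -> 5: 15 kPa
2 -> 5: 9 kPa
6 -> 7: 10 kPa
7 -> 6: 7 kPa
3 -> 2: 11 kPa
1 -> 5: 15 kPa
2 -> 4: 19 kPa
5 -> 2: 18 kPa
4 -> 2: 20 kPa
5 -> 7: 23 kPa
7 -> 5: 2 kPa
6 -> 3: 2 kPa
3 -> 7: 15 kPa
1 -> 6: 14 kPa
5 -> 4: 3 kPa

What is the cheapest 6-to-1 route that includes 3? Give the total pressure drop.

Shortest 6→3: 6 → 3 = 2
Best 3 to 1: 3 → 7 → 5 → 4 → 1 costing 33
Total via 3: 2 + 33 = 35 kPa.

35 kPa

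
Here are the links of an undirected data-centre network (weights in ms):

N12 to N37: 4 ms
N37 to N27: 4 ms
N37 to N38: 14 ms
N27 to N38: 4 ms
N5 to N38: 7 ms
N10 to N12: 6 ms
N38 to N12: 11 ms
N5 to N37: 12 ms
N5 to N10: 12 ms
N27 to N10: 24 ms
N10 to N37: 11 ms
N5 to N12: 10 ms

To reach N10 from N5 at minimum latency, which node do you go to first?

Candidate routes:
N5 → N12 → N10: 10+6 = 16
N5 → N37 → N12 → N10: 12+4+6 = 22
N5 → N10: 12 = 12
The minimum is 12 ms via N5 → N10.
So from N5 the first move is to N10.

N10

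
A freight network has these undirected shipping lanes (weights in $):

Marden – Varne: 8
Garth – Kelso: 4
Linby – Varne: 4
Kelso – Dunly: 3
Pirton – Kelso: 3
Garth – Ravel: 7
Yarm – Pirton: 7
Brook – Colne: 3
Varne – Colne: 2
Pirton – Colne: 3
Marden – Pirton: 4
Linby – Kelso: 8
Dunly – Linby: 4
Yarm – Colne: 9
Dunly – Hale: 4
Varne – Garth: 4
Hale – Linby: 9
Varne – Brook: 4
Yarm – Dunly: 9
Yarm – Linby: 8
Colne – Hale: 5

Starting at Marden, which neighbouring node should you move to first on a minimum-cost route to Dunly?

Candidate routes:
Marden - Pirton - Kelso - Dunly: 4+3+3 = 10
Marden - Varne - Linby - Dunly: 8+4+4 = 16
Marden - Pirton - Colne - Hale - Dunly: 4+3+5+4 = 16
Marden - Pirton - Colne - Varne - Linby - Dunly: 4+3+2+4+4 = 17
The minimum is $10 via Marden - Pirton - Kelso - Dunly.
So from Marden the first move is to Pirton.

Pirton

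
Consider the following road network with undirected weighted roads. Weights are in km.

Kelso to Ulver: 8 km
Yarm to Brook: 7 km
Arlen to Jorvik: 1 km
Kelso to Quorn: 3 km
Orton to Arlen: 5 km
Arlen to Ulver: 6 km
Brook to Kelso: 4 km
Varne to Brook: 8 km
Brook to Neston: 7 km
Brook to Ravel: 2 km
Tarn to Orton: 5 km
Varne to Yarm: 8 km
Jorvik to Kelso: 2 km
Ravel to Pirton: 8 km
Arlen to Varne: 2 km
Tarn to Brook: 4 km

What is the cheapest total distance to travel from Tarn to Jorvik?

10 km

Compare a few routes:
Tarn–Brook–Yarm–Varne–Arlen–Jorvik: 4+7+8+2+1 = 22
Tarn–Orton–Arlen–Jorvik: 5+5+1 = 11
Tarn–Brook–Kelso–Jorvik: 4+4+2 = 10
Tarn–Brook–Varne–Arlen–Jorvik: 4+8+2+1 = 15
Cheapest is Tarn–Brook–Kelso–Jorvik at 10 km.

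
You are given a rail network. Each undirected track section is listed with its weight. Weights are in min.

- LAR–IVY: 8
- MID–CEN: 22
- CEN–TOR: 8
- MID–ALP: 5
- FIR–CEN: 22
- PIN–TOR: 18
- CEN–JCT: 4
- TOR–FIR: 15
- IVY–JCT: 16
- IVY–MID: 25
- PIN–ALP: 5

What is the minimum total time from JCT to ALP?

Settle nodes by increasing distance from JCT:
JCT: 0
CEN: 4  (via JCT)
TOR: 12  (via CEN)
IVY: 16  (via JCT)
LAR: 24  (via IVY)
MID: 26  (via CEN)
FIR: 26  (via CEN)
PIN: 30  (via TOR)
ALP: 31  (via MID)
Shortest route: JCT–CEN–MID–ALP = 31 min.

31 min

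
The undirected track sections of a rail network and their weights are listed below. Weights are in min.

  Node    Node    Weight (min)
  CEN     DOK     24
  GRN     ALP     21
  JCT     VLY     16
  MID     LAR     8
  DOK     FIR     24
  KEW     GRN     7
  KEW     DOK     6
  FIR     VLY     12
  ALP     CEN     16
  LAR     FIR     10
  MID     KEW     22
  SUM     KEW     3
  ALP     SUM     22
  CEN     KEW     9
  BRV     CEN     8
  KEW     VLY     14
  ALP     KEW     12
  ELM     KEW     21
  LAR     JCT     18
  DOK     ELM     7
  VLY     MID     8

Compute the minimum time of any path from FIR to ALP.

38 min

Shortest distances from FIR:
FIR: 0
LAR: 10  (via FIR)
VLY: 12  (via FIR)
MID: 18  (via LAR)
DOK: 24  (via FIR)
KEW: 26  (via VLY)
JCT: 28  (via LAR)
SUM: 29  (via KEW)
ELM: 31  (via DOK)
GRN: 33  (via KEW)
CEN: 35  (via KEW)
ALP: 38  (via KEW)
Shortest route: FIR–VLY–KEW–ALP = 38 min.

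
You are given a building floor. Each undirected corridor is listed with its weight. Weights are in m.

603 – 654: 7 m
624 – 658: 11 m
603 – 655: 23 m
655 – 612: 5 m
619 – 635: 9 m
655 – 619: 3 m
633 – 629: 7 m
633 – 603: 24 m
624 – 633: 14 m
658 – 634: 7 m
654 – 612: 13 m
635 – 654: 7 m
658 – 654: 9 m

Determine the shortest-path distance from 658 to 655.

Enumerating some paths:
658 → 654 → 612 → 655: 9+13+5 = 27
658 → 654 → 635 → 619 → 655: 9+7+9+3 = 28
658 → 654 → 603 → 655: 9+7+23 = 39
Cheapest is 658 → 654 → 612 → 655 at 27 m.

27 m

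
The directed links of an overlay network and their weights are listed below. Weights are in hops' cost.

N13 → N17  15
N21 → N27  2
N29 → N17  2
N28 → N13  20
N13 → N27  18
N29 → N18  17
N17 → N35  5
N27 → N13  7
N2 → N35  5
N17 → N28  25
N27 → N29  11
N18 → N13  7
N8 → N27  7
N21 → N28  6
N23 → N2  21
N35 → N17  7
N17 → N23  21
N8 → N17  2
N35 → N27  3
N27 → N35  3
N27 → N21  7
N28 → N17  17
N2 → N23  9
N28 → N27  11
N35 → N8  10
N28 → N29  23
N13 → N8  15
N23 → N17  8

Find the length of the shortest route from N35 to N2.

49 hops' cost

Settle nodes by increasing distance from N35:
N35: 0
N27: 3  (via N35)
N17: 7  (via N35)
N21: 10  (via N27)
N13: 10  (via N27)
N8: 10  (via N35)
N29: 14  (via N27)
N28: 16  (via N21)
N23: 28  (via N17)
N18: 31  (via N29)
N2: 49  (via N23)
Shortest route: N35 → N17 → N23 → N2 = 49 hops' cost.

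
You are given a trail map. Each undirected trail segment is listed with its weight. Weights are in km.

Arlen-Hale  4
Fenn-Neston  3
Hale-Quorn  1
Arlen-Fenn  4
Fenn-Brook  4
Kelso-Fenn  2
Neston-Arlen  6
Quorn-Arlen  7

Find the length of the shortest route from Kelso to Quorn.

11 km

Compare a few routes:
Kelso–Fenn–Arlen–Quorn: 2+4+7 = 13
Kelso–Fenn–Neston–Arlen–Hale–Quorn: 2+3+6+4+1 = 16
Kelso–Fenn–Arlen–Hale–Quorn: 2+4+4+1 = 11
Cheapest is Kelso–Fenn–Arlen–Hale–Quorn at 11 km.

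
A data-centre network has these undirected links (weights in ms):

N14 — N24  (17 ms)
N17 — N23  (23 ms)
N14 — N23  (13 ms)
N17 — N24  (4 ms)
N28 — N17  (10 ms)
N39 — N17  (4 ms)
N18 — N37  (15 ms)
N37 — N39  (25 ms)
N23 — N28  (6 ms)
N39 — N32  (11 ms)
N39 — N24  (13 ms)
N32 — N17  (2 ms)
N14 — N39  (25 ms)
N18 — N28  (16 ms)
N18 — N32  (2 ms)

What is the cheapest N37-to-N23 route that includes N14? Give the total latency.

53 ms

Best N37 to N14: N37 → N18 → N32 → N17 → N24 → N14 costing 40
Best N14 to N23: N14 → N23 costing 13
Total via N14: 40 + 13 = 53 ms.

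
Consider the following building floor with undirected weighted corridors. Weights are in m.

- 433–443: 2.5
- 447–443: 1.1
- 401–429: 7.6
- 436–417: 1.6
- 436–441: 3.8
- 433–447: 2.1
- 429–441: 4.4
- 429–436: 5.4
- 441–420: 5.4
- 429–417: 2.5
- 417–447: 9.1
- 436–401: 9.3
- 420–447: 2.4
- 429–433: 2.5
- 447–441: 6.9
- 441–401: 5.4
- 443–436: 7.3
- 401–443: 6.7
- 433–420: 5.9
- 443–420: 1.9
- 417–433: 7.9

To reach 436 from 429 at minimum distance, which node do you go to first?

Candidate routes:
429 → 417 → 436: 2.5+1.6 = 4.1
429 → 436: 5.4 = 5.4
The minimum is 4.1 m via 429 → 417 → 436.
So from 429 the first move is to 417.

417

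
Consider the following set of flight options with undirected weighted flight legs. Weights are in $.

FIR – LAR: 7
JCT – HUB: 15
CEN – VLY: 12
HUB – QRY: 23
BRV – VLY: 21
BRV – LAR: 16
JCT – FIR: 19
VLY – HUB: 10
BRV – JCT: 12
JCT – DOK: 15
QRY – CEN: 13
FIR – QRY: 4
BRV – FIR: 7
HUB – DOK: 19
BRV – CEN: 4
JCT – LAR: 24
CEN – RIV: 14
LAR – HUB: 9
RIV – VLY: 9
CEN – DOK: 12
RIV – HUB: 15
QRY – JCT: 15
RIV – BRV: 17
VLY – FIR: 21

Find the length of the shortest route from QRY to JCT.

Candidate routes:
QRY–FIR–BRV–JCT: 4+7+12 = 23
QRY–FIR–JCT: 4+19 = 23
QRY–JCT: 15 = 15
Cheapest is QRY–JCT at $15.

$15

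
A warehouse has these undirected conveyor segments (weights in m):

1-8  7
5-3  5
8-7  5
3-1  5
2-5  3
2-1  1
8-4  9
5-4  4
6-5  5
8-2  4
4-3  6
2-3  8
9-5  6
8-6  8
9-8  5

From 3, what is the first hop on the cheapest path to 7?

1

Candidate routes:
3 → 1 → 8 → 7: 5+7+5 = 17
3 → 5 → 2 → 8 → 7: 5+3+4+5 = 17
3 → 1 → 2 → 8 → 7: 5+1+4+5 = 15
3 → 2 → 8 → 7: 8+4+5 = 17
Cheapest is 3 → 1 → 2 → 8 → 7 at 15 m.
So from 3 the first move is to 1.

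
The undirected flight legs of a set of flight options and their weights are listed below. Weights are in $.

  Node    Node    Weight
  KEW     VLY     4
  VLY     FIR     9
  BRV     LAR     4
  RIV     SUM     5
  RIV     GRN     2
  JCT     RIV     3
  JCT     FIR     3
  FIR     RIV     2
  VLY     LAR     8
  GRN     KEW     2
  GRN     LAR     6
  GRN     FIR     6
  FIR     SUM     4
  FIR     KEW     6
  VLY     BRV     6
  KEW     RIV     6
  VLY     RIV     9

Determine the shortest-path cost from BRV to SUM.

Enumerating some paths:
BRV - LAR - GRN - RIV - FIR - SUM: 4+6+2+2+4 = 18
BRV - LAR - GRN - RIV - SUM: 4+6+2+5 = 17
Cheapest is BRV - LAR - GRN - RIV - SUM at $17.

$17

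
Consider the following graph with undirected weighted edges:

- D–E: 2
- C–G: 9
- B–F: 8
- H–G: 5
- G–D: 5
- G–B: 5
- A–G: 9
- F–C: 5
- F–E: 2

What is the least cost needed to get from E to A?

Running Dijkstra from E:
E: 0
D: 2  (via E)
F: 2  (via E)
C: 7  (via F)
G: 7  (via D)
B: 10  (via F)
H: 12  (via G)
A: 16  (via G)
Shortest route: E–D–G–A = 16.

16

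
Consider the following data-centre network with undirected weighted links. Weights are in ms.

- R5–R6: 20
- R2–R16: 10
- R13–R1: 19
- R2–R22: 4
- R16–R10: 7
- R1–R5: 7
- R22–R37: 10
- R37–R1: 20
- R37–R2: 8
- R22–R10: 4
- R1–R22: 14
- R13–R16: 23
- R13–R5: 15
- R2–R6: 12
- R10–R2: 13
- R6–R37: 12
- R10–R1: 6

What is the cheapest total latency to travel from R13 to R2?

33 ms

Enumerating some paths:
R13 → R5 → R1 → R10 → R22 → R2: 15+7+6+4+4 = 36
R13 → R16 → R2: 23+10 = 33
The minimum is 33 ms via R13 → R16 → R2.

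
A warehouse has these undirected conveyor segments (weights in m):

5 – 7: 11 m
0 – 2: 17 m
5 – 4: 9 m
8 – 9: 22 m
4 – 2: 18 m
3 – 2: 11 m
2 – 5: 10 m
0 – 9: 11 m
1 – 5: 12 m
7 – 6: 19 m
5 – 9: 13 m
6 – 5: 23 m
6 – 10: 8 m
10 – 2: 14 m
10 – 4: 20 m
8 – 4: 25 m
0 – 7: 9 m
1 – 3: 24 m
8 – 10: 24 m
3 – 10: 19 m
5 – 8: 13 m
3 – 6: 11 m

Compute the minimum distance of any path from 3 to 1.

24 m

Settle nodes by increasing distance from 3:
3: 0
2: 11  (via 3)
6: 11  (via 3)
10: 19  (via 3)
5: 21  (via 2)
1: 24  (via 3)
Shortest route: 3–1 = 24 m.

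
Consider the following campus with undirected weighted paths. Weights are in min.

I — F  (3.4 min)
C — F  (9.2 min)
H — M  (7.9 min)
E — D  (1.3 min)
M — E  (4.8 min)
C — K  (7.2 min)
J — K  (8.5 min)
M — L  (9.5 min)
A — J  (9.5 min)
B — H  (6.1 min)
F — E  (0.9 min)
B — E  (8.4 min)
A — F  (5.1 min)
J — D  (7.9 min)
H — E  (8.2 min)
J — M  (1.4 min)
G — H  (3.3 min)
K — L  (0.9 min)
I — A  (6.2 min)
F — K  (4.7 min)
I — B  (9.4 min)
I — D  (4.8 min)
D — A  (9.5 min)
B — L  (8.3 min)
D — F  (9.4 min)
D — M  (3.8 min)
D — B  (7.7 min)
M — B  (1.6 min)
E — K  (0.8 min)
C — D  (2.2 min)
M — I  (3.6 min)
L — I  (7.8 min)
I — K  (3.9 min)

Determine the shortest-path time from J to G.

Running Dijkstra from J:
J: 0
M: 1.4  (via J)
B: 3  (via M)
I: 5  (via M)
D: 5.2  (via M)
E: 6.2  (via M)
K: 7  (via E)
F: 7.1  (via E)
C: 7.4  (via D)
L: 7.9  (via K)
H: 9.1  (via B)
A: 9.5  (via J)
G: 12.4  (via H)
Shortest route: J–M–B–H–G = 12.4 min.

12.4 min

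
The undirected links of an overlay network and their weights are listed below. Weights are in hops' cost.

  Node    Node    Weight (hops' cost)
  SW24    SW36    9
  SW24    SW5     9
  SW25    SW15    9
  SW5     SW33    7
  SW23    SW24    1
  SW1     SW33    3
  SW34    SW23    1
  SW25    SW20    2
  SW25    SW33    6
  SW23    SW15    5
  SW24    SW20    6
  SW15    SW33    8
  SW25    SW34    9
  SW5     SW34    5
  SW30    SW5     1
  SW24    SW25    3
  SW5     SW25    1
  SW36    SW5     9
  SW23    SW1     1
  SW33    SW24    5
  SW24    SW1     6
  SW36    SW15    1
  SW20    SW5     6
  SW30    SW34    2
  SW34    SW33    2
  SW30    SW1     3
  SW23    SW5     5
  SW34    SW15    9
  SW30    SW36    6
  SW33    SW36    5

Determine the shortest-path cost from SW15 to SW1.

6 hops' cost

Compare a few routes:
SW15 - SW23 - SW1: 5+1 = 6
SW15 - SW36 - SW33 - SW1: 1+5+3 = 9
The minimum is 6 hops' cost via SW15 - SW23 - SW1.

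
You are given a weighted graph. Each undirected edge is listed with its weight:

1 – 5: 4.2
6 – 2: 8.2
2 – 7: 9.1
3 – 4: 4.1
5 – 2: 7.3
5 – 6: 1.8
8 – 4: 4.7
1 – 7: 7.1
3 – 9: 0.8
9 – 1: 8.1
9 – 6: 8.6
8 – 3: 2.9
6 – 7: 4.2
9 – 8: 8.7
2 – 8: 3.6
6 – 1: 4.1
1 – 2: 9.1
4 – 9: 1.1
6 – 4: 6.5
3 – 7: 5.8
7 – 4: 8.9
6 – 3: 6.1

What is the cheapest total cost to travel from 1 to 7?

Running Dijkstra from 1:
1: 0
6: 4.1  (via 1)
5: 4.2  (via 1)
7: 7.1  (via 1)
Shortest route: 1 → 7 = 7.1.

7.1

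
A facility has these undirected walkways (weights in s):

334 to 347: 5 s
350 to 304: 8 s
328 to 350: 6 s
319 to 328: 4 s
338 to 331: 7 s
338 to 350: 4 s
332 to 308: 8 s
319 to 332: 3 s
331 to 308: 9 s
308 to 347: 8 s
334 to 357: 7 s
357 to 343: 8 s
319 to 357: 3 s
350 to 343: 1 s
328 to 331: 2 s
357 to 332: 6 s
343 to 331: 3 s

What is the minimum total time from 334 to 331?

16 s

Candidate routes:
334–357–343–331: 7+8+3 = 18
334–357–319–328–331: 7+3+4+2 = 16
The minimum is 16 s via 334–357–319–328–331.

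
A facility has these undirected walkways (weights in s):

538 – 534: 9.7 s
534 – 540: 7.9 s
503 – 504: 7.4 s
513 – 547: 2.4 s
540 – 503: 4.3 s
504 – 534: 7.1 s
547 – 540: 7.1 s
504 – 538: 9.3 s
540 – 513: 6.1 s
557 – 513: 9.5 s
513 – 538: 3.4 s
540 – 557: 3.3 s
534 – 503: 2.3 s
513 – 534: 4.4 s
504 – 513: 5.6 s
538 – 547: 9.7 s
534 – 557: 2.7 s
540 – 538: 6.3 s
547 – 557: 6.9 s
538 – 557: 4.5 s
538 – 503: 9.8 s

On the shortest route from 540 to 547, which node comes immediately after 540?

547

Compare a few routes:
540–547: 7.1 = 7.1
540–513–547: 6.1+2.4 = 8.5
The minimum is 7.1 s via 540–547.
So from 540 the first move is to 547.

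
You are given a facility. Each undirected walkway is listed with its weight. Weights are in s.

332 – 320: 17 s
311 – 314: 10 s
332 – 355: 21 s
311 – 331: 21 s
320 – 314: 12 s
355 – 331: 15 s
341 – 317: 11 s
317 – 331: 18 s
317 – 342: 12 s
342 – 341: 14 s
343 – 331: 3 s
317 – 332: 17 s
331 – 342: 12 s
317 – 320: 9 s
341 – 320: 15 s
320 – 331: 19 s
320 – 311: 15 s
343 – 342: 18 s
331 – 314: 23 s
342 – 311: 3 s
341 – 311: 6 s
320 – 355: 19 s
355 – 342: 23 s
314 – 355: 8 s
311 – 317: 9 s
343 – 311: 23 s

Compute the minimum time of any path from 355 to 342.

Running Dijkstra from 355:
355: 0
314: 8  (via 355)
331: 15  (via 355)
311: 18  (via 314)
343: 18  (via 331)
320: 19  (via 355)
332: 21  (via 355)
342: 21  (via 311)
Shortest route: 355–314–311–342 = 21 s.

21 s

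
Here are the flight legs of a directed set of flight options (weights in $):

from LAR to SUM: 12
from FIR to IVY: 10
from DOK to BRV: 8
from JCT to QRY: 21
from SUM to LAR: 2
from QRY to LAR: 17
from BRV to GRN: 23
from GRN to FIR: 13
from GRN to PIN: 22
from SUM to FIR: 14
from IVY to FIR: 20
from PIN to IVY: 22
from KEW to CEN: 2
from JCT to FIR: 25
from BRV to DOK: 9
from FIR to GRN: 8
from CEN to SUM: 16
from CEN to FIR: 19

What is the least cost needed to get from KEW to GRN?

$29

Settle nodes by increasing distance from KEW:
KEW: 0
CEN: 2  (via KEW)
SUM: 18  (via CEN)
LAR: 20  (via SUM)
FIR: 21  (via CEN)
GRN: 29  (via FIR)
Shortest route: KEW → CEN → FIR → GRN = $29.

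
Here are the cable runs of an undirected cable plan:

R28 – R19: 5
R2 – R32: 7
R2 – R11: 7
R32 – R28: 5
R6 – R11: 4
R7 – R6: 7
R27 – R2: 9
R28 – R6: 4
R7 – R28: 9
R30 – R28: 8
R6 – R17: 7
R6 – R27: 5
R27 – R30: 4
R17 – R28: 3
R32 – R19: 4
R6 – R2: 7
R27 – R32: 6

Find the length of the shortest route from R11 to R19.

13

Shortest distances from R11:
R11: 0
R6: 4  (via R11)
R2: 7  (via R11)
R28: 8  (via R6)
R27: 9  (via R6)
R17: 11  (via R6)
R7: 11  (via R6)
R32: 13  (via R28)
R19: 13  (via R28)
Shortest route: R11–R6–R28–R19 = 13.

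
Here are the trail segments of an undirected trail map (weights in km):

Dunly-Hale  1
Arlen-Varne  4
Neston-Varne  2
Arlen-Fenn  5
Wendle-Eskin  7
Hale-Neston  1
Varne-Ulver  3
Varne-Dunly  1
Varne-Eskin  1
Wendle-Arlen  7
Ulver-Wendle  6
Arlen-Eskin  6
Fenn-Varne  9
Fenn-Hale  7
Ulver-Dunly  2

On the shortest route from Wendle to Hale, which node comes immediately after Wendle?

Candidate routes:
Wendle - Ulver - Dunly - Hale: 6+2+1 = 9
Wendle - Eskin - Varne - Dunly - Hale: 7+1+1+1 = 10
The minimum is 9 km via Wendle - Ulver - Dunly - Hale.
So from Wendle the first move is to Ulver.

Ulver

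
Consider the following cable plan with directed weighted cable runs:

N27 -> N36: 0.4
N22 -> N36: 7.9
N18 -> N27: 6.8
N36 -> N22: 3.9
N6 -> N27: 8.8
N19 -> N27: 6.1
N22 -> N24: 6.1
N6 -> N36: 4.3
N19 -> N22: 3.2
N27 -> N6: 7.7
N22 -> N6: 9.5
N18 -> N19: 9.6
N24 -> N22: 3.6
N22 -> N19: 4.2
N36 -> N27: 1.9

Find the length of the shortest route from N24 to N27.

13.4

Shortest distances from N24:
N24: 0
N22: 3.6  (via N24)
N19: 7.8  (via N22)
N36: 11.5  (via N22)
N6: 13.1  (via N22)
N27: 13.4  (via N36)
Shortest route: N24–N22–N36–N27 = 13.4.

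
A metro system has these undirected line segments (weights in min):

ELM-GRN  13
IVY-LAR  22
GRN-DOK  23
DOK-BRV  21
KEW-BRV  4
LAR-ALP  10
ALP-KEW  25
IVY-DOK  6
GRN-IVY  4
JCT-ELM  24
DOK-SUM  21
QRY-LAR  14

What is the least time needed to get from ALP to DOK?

Running Dijkstra from ALP:
ALP: 0
LAR: 10  (via ALP)
QRY: 24  (via LAR)
KEW: 25  (via ALP)
BRV: 29  (via KEW)
IVY: 32  (via LAR)
GRN: 36  (via IVY)
DOK: 38  (via IVY)
Shortest route: ALP–LAR–IVY–DOK = 38 min.

38 min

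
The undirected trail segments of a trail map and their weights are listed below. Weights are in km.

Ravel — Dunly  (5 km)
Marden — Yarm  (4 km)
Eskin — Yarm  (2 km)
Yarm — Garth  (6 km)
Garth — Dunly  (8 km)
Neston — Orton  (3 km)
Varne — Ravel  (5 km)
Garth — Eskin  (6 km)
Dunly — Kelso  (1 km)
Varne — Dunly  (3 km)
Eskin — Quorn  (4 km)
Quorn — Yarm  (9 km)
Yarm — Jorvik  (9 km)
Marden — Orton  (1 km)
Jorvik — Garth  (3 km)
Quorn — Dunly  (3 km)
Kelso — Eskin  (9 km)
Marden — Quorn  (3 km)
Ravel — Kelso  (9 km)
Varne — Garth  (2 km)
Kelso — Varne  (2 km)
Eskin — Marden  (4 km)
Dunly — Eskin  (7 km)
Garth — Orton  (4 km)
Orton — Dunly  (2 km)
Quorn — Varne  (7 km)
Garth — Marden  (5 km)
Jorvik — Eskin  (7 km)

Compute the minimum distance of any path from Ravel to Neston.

10 km

Shortest distances from Ravel:
Ravel: 0
Dunly: 5  (via Ravel)
Varne: 5  (via Ravel)
Kelso: 6  (via Dunly)
Orton: 7  (via Dunly)
Garth: 7  (via Varne)
Marden: 8  (via Orton)
Quorn: 8  (via Dunly)
Jorvik: 10  (via Garth)
Neston: 10  (via Orton)
Shortest route: Ravel → Dunly → Orton → Neston = 10 km.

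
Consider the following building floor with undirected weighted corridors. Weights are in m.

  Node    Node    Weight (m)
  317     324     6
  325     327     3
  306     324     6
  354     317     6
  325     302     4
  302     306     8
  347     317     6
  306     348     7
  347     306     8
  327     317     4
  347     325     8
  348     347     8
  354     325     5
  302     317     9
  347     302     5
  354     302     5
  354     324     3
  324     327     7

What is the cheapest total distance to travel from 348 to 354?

Candidate routes:
348 → 347 → 317 → 354: 8+6+6 = 20
348 → 347 → 302 → 354: 8+5+5 = 18
348 → 306 → 324 → 354: 7+6+3 = 16
348 → 306 → 302 → 354: 7+8+5 = 20
Cheapest is 348 → 306 → 324 → 354 at 16 m.

16 m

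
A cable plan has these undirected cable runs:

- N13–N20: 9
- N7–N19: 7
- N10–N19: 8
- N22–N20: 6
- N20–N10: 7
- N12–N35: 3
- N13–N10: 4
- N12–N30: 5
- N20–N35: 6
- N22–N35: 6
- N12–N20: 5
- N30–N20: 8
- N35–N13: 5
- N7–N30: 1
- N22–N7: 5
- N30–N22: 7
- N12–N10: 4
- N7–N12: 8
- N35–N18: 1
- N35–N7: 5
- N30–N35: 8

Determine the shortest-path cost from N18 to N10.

8

Running Dijkstra from N18:
N18: 0
N35: 1  (via N18)
N12: 4  (via N35)
N7: 6  (via N35)
N13: 6  (via N35)
N30: 7  (via N7)
N20: 7  (via N35)
N22: 7  (via N35)
N10: 8  (via N12)
Shortest route: N18–N35–N12–N10 = 8.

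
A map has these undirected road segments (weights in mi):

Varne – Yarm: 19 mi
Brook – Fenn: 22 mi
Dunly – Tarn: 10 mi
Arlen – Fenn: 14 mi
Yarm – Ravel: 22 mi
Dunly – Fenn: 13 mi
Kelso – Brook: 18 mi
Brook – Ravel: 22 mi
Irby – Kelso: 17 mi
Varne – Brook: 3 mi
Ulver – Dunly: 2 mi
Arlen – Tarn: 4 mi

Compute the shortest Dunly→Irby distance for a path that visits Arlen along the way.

85 mi

Best Dunly to Arlen: Dunly–Tarn–Arlen costing 14
Shortest Arlen→Irby: Arlen–Fenn–Brook–Kelso–Irby = 71
Total via Arlen: 14 + 71 = 85 mi.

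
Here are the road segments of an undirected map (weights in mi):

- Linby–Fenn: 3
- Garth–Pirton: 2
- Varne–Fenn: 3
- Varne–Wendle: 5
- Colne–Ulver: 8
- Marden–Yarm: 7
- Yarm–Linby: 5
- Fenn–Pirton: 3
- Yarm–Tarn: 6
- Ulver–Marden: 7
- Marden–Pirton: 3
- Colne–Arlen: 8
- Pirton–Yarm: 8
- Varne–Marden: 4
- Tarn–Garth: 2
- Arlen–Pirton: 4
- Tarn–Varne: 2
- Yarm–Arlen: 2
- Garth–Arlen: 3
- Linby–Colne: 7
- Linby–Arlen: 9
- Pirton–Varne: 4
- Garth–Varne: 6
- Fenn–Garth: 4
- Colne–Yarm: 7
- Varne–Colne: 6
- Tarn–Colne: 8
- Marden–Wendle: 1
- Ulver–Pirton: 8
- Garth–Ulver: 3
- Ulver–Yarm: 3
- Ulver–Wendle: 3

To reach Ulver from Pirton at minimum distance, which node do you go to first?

Enumerating some paths:
Pirton → Garth → Ulver: 2+3 = 5
Pirton → Marden → Wendle → Ulver: 3+1+3 = 7
Cheapest is Pirton → Garth → Ulver at 5 mi.
So from Pirton the first move is to Garth.

Garth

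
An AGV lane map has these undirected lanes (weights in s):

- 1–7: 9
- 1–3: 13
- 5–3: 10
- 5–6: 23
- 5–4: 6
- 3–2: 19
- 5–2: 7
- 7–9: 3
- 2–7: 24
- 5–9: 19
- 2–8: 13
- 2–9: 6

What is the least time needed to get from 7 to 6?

39 s

Candidate routes:
7 - 9 - 2 - 5 - 6: 3+6+7+23 = 39
7 - 9 - 5 - 6: 3+19+23 = 45
Cheapest is 7 - 9 - 2 - 5 - 6 at 39 s.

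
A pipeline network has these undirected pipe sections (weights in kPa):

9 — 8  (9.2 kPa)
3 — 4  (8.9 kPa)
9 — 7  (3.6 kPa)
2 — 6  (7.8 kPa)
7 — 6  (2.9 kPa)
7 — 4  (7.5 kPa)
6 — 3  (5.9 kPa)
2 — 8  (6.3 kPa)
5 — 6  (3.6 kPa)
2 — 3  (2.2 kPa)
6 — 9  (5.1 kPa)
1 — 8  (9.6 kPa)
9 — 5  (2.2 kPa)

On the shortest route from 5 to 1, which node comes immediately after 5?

9

Candidate routes:
5 → 9 → 8 → 1: 2.2+9.2+9.6 = 21
5 → 6 → 2 → 8 → 1: 3.6+7.8+6.3+9.6 = 27.3
Cheapest is 5 → 9 → 8 → 1 at 21 kPa.
So from 5 the first move is to 9.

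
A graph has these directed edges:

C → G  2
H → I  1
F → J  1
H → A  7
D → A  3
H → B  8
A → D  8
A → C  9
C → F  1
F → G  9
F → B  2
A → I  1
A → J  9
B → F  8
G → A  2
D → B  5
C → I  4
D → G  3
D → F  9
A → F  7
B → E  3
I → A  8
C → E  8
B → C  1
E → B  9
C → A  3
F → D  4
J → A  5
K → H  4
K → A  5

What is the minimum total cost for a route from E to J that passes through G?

Shortest E→G: E → B → C → G = 12
Best G to J: G → A → F → J costing 10
Total via G: 12 + 10 = 22.

22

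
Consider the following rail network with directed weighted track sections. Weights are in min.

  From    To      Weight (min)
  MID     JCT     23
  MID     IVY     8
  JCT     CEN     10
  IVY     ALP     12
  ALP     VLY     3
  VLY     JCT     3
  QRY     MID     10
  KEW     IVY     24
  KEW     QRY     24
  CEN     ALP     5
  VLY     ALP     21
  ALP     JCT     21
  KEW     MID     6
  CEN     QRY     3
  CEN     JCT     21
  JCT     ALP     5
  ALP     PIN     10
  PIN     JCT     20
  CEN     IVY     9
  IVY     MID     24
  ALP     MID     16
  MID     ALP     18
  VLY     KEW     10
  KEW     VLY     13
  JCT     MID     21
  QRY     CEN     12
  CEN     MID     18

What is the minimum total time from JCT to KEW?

18 min

Running Dijkstra from JCT:
JCT: 0
ALP: 5  (via JCT)
VLY: 8  (via ALP)
CEN: 10  (via JCT)
QRY: 13  (via CEN)
PIN: 15  (via ALP)
KEW: 18  (via VLY)
Shortest route: JCT–ALP–VLY–KEW = 18 min.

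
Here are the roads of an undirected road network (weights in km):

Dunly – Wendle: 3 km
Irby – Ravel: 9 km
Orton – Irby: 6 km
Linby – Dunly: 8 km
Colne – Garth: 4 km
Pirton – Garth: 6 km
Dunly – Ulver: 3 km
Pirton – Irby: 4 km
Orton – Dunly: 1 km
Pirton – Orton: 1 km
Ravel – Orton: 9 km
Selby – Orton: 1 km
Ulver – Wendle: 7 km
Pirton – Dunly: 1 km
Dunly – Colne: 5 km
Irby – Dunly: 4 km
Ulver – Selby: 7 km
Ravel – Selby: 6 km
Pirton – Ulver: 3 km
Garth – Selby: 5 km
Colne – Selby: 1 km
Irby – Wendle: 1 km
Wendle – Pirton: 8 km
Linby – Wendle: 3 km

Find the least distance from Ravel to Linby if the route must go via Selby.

14 km

Best Ravel to Selby: Ravel–Selby costing 6
Shortest Selby→Linby: Selby–Orton–Dunly–Wendle–Linby = 8
Total via Selby: 6 + 8 = 14 km.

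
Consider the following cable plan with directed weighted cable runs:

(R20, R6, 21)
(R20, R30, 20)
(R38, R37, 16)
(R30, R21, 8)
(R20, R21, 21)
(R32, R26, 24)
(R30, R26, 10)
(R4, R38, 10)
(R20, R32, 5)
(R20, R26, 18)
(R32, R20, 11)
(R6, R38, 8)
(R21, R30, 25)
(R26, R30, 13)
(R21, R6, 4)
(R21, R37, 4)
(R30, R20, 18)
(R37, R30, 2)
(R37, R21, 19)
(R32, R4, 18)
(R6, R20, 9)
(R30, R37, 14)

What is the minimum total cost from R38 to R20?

Enumerating some paths:
R38–R37–R21–R6–R20: 16+19+4+9 = 48
R38–R37–R21–R30–R20: 16+19+25+18 = 78
R38–R37–R30–R21–R6–R20: 16+2+8+4+9 = 39
R38–R37–R30–R20: 16+2+18 = 36
Cheapest is R38–R37–R30–R20 at 36.

36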